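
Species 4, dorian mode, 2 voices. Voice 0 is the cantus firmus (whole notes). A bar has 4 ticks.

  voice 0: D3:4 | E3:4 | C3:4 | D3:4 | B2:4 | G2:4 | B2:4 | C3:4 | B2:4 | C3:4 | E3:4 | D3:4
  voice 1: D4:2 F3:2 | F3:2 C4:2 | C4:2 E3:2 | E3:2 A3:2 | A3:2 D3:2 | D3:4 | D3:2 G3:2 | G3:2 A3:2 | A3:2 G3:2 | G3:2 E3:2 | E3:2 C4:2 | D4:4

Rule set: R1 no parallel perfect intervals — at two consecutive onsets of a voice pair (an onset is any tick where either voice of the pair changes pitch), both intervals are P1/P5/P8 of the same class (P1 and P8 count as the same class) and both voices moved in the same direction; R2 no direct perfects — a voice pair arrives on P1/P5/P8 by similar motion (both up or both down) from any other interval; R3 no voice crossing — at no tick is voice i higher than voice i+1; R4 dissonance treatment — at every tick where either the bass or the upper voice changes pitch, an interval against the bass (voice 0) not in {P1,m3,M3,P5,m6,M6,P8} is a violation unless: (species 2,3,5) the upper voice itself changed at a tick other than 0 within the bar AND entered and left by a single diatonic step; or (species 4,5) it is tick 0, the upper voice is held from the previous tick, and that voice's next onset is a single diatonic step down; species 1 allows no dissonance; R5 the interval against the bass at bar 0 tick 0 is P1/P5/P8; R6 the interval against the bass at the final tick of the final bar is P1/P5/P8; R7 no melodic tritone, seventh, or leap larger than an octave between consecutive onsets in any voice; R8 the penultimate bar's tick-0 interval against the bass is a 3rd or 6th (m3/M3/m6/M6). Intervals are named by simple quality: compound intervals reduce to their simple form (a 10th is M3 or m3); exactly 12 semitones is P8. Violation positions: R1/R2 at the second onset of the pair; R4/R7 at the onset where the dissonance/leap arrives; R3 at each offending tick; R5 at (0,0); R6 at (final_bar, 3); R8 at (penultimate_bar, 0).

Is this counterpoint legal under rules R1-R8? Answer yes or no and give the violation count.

bar 0: v0=D3 v1=D4 (P8)
bar 1: v0=E3 v1=F3 (m2)
bar 2: v0=C3 v1=C4 (P8)
bar 3: v0=D3 v1=E3 (M2)
bar 4: v0=B2 v1=A3 (m7)
bar 5: v0=G2 v1=D3 (P5)
bar 6: v0=B2 v1=D3 (m3)
bar 7: v0=C3 v1=G3 (P5)
bar 8: v0=B2 v1=A3 (m7)
bar 9: v0=C3 v1=G3 (P5)
bar 10: v0=E3 v1=E3 (P1)
bar 11: v0=D3 v1=D4 (P8)
  R4 @ bar1.0: E3/F3 m2 untreated
  R4 @ bar3.0: D3/E3 M2 untreated
  R4 @ bar4.0: B2/A3 m7 untreated
  R8 @ bar10.0: penult P1 not 3rd/6th

No (4 violations)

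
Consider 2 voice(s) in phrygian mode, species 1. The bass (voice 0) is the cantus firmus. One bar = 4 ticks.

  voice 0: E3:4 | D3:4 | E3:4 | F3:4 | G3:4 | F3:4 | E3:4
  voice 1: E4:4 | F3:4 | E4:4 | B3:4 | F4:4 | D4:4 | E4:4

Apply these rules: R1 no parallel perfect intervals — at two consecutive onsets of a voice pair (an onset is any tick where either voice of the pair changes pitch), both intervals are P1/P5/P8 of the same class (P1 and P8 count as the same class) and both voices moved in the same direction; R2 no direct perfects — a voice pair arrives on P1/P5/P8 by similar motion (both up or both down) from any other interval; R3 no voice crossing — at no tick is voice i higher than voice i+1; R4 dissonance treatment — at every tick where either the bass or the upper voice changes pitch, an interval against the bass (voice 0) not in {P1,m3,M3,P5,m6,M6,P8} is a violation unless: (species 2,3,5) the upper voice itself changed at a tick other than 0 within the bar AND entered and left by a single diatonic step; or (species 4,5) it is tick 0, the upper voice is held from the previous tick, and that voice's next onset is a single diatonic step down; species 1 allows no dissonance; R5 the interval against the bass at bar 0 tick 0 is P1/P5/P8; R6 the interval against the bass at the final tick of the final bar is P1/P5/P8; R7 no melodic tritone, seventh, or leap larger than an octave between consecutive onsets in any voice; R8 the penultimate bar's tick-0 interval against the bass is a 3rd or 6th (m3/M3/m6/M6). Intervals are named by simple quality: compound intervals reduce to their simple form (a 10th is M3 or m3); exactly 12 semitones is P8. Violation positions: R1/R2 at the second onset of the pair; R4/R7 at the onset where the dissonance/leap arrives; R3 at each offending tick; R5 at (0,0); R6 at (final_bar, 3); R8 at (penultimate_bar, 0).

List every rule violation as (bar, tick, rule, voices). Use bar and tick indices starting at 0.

bar 0: v0=E3 v1=E4 downbeat P8
bar 1: v0=D3 v1=F3 downbeat m3
bar 2: v0=E3 v1=E4 downbeat P8
bar 3: v0=F3 v1=B3 downbeat TT
bar 4: v0=G3 v1=F4 downbeat m7
bar 5: v0=F3 v1=D4 downbeat M6
bar 6: v0=E3 v1=E4 downbeat P8
  -> R7 @ bar 1 tick 0 v(1,): E4->F3 leap 11st
  -> R2 @ bar 2 tick 0 v(0, 1): D3/F3 m3 -> E3/E4 P8 similar
  -> R7 @ bar 2 tick 0 v(1,): F3->E4 leap 11st
  -> R4 @ bar 3 tick 0 v(0, 1): F3/B3 TT untreated
  -> R4 @ bar 4 tick 0 v(0, 1): G3/F4 m7 untreated
  -> R7 @ bar 4 tick 0 v(1,): B3->F4 leap 6st

(1, 0, R7, (1,))
(2, 0, R2, (0, 1))
(2, 0, R7, (1,))
(3, 0, R4, (0, 1))
(4, 0, R4, (0, 1))
(4, 0, R7, (1,))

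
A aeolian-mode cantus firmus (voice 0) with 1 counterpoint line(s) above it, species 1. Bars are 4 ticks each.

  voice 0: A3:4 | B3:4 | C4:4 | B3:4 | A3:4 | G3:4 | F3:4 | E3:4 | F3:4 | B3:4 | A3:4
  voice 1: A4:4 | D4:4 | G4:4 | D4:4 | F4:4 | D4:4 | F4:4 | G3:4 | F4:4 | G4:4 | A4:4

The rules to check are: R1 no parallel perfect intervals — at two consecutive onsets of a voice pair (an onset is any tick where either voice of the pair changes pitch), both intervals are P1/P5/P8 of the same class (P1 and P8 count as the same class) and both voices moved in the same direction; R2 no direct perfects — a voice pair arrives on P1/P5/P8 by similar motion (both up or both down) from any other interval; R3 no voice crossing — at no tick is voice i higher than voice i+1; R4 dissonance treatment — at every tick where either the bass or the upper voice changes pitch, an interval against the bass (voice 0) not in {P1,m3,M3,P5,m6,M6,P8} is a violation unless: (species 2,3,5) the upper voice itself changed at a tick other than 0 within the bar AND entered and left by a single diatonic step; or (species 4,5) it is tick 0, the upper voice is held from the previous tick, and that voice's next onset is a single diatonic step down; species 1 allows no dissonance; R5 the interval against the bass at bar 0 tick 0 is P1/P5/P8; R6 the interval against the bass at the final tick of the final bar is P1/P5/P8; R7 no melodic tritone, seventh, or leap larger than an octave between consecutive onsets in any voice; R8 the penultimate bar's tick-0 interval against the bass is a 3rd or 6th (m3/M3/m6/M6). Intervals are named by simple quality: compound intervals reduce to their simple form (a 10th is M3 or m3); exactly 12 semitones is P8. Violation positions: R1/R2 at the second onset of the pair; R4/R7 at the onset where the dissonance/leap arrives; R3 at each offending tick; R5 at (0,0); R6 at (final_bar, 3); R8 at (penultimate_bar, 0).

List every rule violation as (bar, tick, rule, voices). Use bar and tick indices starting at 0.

(2, 0, R2, (0, 1))
(5, 0, R2, (0, 1))
(7, 0, R7, (1,))
(8, 0, R2, (0, 1))
(8, 0, R7, (1,))
(9, 0, R7, (0,))

bar 0: v0=A3 v1=A4 downbeat P8
bar 1: v0=B3 v1=D4 downbeat m3
bar 2: v0=C4 v1=G4 downbeat P5
bar 3: v0=B3 v1=D4 downbeat m3
bar 4: v0=A3 v1=F4 downbeat m6
bar 5: v0=G3 v1=D4 downbeat P5
bar 6: v0=F3 v1=F4 downbeat P8
bar 7: v0=E3 v1=G3 downbeat m3
bar 8: v0=F3 v1=F4 downbeat P8
bar 9: v0=B3 v1=G4 downbeat m6
bar 10: v0=A3 v1=A4 downbeat P8
  -> R2 @ bar 2 tick 0 v(0, 1): B3/D4 m3 -> C4/G4 P5 similar
  -> R2 @ bar 5 tick 0 v(0, 1): A3/F4 m6 -> G3/D4 P5 similar
  -> R7 @ bar 7 tick 0 v(1,): F4->G3 leap 10st
  -> R2 @ bar 8 tick 0 v(0, 1): E3/G3 m3 -> F3/F4 P8 similar
  -> R7 @ bar 8 tick 0 v(1,): G3->F4 leap 10st
  -> R7 @ bar 9 tick 0 v(0,): F3->B3 leap 6st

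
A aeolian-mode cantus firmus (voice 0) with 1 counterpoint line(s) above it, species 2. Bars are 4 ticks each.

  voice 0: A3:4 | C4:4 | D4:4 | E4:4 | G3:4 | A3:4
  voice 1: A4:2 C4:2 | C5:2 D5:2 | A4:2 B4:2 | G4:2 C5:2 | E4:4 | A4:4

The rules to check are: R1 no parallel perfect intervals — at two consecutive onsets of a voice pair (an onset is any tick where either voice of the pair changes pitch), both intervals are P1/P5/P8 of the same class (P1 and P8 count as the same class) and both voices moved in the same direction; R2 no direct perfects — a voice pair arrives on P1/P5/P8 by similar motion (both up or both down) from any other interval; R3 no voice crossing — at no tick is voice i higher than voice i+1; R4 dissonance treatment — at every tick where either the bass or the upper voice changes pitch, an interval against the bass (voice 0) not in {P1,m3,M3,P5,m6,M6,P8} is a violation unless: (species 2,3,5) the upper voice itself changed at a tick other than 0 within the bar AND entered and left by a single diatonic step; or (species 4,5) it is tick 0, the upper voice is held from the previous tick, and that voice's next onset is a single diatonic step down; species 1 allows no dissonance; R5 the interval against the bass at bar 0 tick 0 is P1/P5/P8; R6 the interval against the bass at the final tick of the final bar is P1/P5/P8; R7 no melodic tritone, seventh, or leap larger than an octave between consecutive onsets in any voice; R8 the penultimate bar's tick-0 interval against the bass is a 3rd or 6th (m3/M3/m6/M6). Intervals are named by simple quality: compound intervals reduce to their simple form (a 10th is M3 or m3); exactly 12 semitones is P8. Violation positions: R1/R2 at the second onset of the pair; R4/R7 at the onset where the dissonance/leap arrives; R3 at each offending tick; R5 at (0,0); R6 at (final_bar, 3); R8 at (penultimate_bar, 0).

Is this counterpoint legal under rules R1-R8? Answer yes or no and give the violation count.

bar 0: v0=A3 v1=A4 (P8)
bar 1: v0=C4 v1=C5 (P8)
bar 2: v0=D4 v1=A4 (P5)
bar 3: v0=E4 v1=G4 (m3)
bar 4: v0=G3 v1=E4 (M6)
bar 5: v0=A3 v1=A4 (P8)
  R2 @ bar1.0: A3/C4 m3 -> C4/C5 P8 similar
  R4 @ bar1.2: C4/D5 M2 untreated
  R2 @ bar5.0: G3/E4 M6 -> A3/A4 P8 similar

No (3 violations)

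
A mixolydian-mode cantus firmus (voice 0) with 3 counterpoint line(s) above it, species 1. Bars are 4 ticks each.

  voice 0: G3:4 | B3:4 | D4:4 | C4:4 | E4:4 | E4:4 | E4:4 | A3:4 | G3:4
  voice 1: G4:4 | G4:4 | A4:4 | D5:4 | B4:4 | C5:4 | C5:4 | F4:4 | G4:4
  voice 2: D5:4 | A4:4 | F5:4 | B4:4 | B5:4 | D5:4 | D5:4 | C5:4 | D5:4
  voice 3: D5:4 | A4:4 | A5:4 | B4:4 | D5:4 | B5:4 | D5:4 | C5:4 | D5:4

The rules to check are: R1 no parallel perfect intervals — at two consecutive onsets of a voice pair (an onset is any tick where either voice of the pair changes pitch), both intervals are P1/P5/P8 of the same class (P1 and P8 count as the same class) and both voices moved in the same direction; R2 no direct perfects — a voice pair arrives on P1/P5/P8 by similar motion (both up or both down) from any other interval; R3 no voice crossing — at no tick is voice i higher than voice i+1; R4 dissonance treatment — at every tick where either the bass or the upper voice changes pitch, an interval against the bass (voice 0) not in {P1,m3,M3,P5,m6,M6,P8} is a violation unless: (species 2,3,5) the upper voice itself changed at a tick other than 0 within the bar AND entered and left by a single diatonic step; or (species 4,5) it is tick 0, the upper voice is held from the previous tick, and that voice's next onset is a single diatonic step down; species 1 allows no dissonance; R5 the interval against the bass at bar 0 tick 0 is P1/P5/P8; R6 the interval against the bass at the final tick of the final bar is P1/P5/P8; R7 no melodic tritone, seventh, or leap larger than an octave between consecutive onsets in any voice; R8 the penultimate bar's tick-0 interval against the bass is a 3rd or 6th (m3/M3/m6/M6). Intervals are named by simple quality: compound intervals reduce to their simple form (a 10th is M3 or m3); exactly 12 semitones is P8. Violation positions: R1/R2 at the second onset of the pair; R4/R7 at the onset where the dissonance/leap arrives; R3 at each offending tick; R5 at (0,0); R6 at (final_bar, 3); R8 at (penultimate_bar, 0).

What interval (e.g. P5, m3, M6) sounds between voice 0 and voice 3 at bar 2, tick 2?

P5

voice 0=D4 voice 3=A5 -> P5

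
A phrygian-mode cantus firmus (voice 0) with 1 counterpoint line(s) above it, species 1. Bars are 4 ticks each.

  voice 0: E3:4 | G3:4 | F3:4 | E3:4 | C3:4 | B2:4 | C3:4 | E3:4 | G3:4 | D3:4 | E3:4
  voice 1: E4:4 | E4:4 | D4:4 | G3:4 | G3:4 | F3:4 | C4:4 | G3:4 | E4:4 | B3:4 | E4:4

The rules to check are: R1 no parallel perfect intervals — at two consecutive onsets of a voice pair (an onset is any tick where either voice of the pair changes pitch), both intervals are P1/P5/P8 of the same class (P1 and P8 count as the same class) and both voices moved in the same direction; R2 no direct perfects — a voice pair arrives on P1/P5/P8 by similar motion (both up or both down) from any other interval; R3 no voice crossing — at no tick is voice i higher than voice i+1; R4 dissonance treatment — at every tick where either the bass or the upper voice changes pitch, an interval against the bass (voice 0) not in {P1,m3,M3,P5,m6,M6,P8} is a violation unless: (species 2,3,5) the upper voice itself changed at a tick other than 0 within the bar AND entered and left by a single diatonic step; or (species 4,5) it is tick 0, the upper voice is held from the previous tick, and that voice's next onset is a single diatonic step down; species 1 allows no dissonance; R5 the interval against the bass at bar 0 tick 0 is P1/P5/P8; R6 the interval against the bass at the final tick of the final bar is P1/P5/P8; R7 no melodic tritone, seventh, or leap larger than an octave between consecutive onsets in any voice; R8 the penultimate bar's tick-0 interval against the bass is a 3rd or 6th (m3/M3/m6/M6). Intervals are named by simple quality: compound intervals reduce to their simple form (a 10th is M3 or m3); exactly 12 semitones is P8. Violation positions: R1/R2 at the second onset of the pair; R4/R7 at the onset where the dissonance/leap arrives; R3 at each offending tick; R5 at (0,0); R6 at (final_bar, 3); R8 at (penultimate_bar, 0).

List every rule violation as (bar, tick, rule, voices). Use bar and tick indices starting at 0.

(5, 0, R4, (0, 1))
(6, 0, R2, (0, 1))
(10, 0, R2, (0, 1))

bar 0: v0=E3 v1=E4 downbeat P8
bar 1: v0=G3 v1=E4 downbeat M6
bar 2: v0=F3 v1=D4 downbeat M6
bar 3: v0=E3 v1=G3 downbeat m3
bar 4: v0=C3 v1=G3 downbeat P5
bar 5: v0=B2 v1=F3 downbeat TT
bar 6: v0=C3 v1=C4 downbeat P8
bar 7: v0=E3 v1=G3 downbeat m3
bar 8: v0=G3 v1=E4 downbeat M6
bar 9: v0=D3 v1=B3 downbeat M6
bar 10: v0=E3 v1=E4 downbeat P8
  -> R4 @ bar 5 tick 0 v(0, 1): B2/F3 TT untreated
  -> R2 @ bar 6 tick 0 v(0, 1): B2/F3 TT -> C3/C4 P8 similar
  -> R2 @ bar 10 tick 0 v(0, 1): D3/B3 M6 -> E3/E4 P8 similar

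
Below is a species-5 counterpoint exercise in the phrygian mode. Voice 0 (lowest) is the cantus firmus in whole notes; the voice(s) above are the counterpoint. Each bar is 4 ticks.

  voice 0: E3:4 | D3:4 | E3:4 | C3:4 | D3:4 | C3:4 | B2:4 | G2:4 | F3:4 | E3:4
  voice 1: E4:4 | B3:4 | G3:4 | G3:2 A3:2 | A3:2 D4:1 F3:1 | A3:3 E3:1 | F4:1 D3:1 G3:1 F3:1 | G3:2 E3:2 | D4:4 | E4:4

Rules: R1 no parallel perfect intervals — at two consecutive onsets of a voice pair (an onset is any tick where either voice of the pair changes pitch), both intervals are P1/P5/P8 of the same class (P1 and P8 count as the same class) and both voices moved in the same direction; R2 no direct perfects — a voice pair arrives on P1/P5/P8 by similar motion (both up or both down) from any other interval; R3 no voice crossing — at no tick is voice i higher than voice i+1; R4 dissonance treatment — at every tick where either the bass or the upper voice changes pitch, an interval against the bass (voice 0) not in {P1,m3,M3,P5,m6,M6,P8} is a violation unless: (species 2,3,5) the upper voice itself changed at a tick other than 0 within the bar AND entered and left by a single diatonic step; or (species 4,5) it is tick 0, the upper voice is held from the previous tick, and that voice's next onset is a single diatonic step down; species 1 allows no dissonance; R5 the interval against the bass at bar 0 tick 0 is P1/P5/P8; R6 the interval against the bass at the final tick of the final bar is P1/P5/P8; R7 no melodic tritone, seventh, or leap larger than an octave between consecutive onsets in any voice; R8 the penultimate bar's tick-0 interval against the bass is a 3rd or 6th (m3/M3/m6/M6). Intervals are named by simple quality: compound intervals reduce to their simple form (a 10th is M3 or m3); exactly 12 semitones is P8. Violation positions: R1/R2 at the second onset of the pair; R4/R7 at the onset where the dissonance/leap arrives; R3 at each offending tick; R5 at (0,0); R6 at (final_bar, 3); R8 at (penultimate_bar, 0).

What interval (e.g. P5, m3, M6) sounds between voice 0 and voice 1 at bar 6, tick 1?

m3

voice 0=B2 voice 1=D3 -> m3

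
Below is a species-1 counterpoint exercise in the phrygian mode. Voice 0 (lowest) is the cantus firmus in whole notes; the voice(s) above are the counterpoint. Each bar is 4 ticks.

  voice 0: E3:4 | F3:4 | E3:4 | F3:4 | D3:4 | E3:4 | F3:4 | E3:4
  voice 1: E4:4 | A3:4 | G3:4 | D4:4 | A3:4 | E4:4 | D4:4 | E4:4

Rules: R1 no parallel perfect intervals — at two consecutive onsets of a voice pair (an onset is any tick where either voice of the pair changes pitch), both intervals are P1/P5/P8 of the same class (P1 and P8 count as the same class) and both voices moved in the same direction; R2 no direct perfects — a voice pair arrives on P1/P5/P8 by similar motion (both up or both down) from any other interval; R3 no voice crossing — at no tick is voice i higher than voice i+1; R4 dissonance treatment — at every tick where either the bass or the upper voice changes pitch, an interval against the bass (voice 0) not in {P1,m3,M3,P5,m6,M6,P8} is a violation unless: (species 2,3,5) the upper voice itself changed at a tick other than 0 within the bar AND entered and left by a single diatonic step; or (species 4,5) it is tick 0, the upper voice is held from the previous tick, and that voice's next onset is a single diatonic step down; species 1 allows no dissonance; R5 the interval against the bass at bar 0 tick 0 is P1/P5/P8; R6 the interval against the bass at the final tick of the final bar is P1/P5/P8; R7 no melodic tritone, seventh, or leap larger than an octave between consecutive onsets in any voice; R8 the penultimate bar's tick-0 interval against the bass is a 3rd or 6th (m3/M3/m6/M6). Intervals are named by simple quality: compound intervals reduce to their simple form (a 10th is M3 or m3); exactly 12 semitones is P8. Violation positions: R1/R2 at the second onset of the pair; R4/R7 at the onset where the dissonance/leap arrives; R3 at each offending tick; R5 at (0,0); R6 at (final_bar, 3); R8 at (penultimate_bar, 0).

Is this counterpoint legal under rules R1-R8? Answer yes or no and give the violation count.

No (2 violations)

bar 0: v0=E3 v1=E4 (P8)
bar 1: v0=F3 v1=A3 (M3)
bar 2: v0=E3 v1=G3 (m3)
bar 3: v0=F3 v1=D4 (M6)
bar 4: v0=D3 v1=A3 (P5)
bar 5: v0=E3 v1=E4 (P8)
bar 6: v0=F3 v1=D4 (M6)
bar 7: v0=E3 v1=E4 (P8)
  R2 @ bar4.0: F3/D4 M6 -> D3/A3 P5 similar
  R2 @ bar5.0: D3/A3 P5 -> E3/E4 P8 similar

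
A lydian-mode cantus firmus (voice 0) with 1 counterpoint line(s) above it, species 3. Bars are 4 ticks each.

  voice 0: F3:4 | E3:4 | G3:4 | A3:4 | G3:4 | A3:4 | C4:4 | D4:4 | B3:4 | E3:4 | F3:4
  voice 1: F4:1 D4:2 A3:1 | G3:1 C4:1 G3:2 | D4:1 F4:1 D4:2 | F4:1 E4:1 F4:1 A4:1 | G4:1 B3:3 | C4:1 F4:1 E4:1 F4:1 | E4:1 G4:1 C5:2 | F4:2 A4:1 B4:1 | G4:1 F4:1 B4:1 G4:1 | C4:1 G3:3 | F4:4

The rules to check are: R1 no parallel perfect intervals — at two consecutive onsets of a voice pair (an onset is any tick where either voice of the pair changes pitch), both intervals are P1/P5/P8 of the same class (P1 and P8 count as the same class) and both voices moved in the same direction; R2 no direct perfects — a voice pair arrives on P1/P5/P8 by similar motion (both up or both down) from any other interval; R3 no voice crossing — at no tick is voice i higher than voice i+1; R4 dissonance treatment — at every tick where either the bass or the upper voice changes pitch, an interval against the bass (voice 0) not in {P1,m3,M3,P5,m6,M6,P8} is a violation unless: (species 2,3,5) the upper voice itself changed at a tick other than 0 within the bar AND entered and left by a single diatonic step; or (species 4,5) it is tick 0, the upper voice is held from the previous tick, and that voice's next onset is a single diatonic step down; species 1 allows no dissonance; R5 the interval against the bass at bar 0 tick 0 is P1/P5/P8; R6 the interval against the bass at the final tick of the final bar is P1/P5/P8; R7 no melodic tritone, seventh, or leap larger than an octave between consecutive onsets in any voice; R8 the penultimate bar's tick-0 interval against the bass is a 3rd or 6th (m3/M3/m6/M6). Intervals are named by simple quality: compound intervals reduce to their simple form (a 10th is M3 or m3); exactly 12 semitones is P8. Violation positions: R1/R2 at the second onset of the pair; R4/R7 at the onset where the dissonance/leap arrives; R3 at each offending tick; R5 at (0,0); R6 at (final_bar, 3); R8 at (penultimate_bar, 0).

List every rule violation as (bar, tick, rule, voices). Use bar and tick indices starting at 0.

(2, 0, R2, (0, 1))
(2, 1, R4, (0, 1))
(4, 0, R1, (0, 1))
(8, 1, R4, (0, 1))
(8, 2, R7, (1,))
(10, 0, R2, (0, 1))
(10, 0, R7, (1,))

bar 0: v0=F3 v1=F4 downbeat P8
bar 1: v0=E3 v1=G3 downbeat m3
bar 2: v0=G3 v1=D4 downbeat P5
bar 3: v0=A3 v1=F4 downbeat m6
bar 4: v0=G3 v1=G4 downbeat P8
bar 5: v0=A3 v1=C4 downbeat m3
bar 6: v0=C4 v1=E4 downbeat M3
bar 7: v0=D4 v1=F4 downbeat m3
bar 8: v0=B3 v1=G4 downbeat m6
bar 9: v0=E3 v1=C4 downbeat m6
bar 10: v0=F3 v1=F4 downbeat P8
  -> R2 @ bar 2 tick 0 v(0, 1): E3/G3 m3 -> G3/D4 P5 similar
  -> R4 @ bar 2 tick 1 v(0, 1): G3/F4 m7 untreated
  -> R1 @ bar 4 tick 0 v(0, 1): A3/A4 P8 -> G3/G4 P8 similar
  -> R4 @ bar 8 tick 1 v(0, 1): B3/F4 TT untreated
  -> R7 @ bar 8 tick 2 v(1,): F4->B4 leap 6st
  -> R2 @ bar 10 tick 0 v(0, 1): E3/G3 m3 -> F3/F4 P8 similar
  -> R7 @ bar 10 tick 0 v(1,): G3->F4 leap 10st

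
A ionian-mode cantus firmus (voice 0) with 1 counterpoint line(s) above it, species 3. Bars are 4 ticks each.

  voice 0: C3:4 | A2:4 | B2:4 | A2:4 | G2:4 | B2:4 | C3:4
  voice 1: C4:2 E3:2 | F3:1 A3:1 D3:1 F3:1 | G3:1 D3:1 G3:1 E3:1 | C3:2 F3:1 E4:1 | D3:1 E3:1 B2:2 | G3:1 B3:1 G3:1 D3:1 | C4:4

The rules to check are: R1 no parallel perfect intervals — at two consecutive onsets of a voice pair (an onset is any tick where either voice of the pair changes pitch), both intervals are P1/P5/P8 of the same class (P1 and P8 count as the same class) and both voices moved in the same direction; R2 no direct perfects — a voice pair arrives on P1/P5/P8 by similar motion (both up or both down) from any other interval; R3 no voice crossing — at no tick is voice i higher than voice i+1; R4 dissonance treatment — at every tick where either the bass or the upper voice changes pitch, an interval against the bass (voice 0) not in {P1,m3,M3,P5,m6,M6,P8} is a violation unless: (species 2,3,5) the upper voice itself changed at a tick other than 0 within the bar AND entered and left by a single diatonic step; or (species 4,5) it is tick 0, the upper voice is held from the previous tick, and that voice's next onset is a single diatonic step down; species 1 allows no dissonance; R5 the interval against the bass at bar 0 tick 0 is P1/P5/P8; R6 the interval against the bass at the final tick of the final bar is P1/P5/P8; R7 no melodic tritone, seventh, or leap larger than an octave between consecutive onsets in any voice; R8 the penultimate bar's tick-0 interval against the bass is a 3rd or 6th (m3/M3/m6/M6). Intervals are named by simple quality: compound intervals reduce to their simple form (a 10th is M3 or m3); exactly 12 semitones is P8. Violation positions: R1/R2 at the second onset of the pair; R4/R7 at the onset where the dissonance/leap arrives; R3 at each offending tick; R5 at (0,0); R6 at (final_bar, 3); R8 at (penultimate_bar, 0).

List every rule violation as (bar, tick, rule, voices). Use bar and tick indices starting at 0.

(1, 2, R4, (0, 1))
(2, 3, R4, (0, 1))
(3, 3, R7, (1,))
(4, 0, R1, (0, 1))
(4, 0, R7, (1,))
(6, 0, R2, (0, 1))
(6, 0, R7, (1,))

bar 0: v0=C3 v1=C4 downbeat P8
bar 1: v0=A2 v1=F3 downbeat m6
bar 2: v0=B2 v1=G3 downbeat m6
bar 3: v0=A2 v1=C3 downbeat m3
bar 4: v0=G2 v1=D3 downbeat P5
bar 5: v0=B2 v1=G3 downbeat m6
bar 6: v0=C3 v1=C4 downbeat P8
  -> R4 @ bar 1 tick 2 v(0, 1): A2/D3 P4 untreated
  -> R4 @ bar 2 tick 3 v(0, 1): B2/E3 P4 untreated
  -> R7 @ bar 3 tick 3 v(1,): F3->E4 leap 11st
  -> R1 @ bar 4 tick 0 v(0, 1): A2/E4 P5 -> G2/D3 P5 similar
  -> R7 @ bar 4 tick 0 v(1,): E4->D3 leap 14st
  -> R2 @ bar 6 tick 0 v(0, 1): B2/D3 m3 -> C3/C4 P8 similar
  -> R7 @ bar 6 tick 0 v(1,): D3->C4 leap 10st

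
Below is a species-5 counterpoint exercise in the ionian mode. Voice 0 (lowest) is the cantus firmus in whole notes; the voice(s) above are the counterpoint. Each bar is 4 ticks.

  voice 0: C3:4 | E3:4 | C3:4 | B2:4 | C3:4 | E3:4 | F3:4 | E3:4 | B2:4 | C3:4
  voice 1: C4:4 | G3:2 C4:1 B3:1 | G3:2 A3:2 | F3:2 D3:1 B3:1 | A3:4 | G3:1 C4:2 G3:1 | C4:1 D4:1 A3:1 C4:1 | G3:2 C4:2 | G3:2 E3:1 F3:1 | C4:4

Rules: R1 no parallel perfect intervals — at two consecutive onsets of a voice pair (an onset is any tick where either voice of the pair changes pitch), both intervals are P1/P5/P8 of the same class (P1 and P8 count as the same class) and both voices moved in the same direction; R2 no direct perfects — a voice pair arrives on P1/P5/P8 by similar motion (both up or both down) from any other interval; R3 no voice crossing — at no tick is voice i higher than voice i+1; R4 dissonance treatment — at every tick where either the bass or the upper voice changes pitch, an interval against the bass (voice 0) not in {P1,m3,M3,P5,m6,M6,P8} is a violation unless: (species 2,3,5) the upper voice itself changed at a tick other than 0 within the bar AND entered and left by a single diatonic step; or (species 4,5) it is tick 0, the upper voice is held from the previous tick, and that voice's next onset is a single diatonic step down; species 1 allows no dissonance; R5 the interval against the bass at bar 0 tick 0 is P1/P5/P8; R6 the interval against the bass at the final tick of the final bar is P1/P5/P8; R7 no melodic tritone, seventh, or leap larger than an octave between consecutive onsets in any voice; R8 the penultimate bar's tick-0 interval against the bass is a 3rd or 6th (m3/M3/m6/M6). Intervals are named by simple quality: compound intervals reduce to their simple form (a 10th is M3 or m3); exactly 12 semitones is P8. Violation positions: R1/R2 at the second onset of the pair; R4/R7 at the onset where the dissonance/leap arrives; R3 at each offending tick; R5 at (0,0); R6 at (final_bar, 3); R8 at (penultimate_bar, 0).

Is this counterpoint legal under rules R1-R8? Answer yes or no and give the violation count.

No (6 violations)

bar 0: v0=C3 v1=C4 (P8)
bar 1: v0=E3 v1=G3 (m3)
bar 2: v0=C3 v1=G3 (P5)
bar 3: v0=B2 v1=F3 (TT)
bar 4: v0=C3 v1=A3 (M6)
bar 5: v0=E3 v1=G3 (m3)
bar 6: v0=F3 v1=C4 (P5)
bar 7: v0=E3 v1=G3 (m3)
bar 8: v0=B2 v1=G3 (m6)
bar 9: v0=C3 v1=C4 (P8)
  R1 @ bar2.0: E3/B3 P5 -> C3/G3 P5 similar
  R4 @ bar3.0: B2/F3 TT untreated
  R2 @ bar6.0: E3/G3 m3 -> F3/C4 P5 similar
  R4 @ bar8.2: B2/E3 P4 untreated
  R4 @ bar8.3: B2/F3 TT untreated
  R2 @ bar9.0: B2/F3 TT -> C3/C4 P8 similar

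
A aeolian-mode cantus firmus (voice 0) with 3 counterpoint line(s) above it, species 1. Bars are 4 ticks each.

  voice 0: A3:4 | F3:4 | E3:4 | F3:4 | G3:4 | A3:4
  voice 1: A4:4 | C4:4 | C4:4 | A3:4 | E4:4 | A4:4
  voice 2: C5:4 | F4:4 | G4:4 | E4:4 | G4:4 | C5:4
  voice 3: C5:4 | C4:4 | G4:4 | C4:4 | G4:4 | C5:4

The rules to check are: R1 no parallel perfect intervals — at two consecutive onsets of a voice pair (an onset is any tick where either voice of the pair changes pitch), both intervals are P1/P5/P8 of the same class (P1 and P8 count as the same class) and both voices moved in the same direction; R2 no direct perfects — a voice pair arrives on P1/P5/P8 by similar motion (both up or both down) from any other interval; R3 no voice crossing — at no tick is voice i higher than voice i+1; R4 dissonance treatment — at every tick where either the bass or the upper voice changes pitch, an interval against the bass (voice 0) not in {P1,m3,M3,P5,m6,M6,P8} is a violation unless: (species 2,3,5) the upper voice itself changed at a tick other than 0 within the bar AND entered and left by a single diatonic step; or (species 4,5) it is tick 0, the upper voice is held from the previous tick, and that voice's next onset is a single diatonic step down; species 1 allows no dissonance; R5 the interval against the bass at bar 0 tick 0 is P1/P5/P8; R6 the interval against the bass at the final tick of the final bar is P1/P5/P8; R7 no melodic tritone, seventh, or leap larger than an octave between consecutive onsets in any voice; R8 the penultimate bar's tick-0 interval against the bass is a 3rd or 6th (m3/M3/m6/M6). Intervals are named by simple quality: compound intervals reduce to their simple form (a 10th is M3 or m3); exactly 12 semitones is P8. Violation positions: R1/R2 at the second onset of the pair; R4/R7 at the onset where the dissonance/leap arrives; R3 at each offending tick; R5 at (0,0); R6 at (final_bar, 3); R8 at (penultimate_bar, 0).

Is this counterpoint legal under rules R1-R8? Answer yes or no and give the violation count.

bar 0: v0=A3 v1=A4 v2=C5 v3=C5 (m3)
bar 1: v0=F3 v1=C4 v2=F4 v3=C4 (P5)
bar 2: v0=E3 v1=C4 v2=G4 v3=G4 (m3)
bar 3: v0=F3 v1=A3 v2=E4 v3=C4 (P5)
bar 4: v0=G3 v1=E4 v2=G4 v3=G4 (P8)
bar 5: v0=A3 v1=A4 v2=C5 v3=C5 (m3)
  R5 @ bar0.0: opens on m3
  R5 @ bar0.0: opens on m3
  R2 @ bar1.0: A3/A4 P8 -> F3/C4 P5 similar
  R2 @ bar1.0: A3/C5 m3 -> F3/F4 P8 similar
  R2 @ bar1.0: A3/C5 m3 -> F3/C4 P5 similar
  R2 @ bar1.0: A4/C5 m3 -> C4/C4 P1 similar
  R3 @ bar1.0: F4 above C4
  R3 @ bar1.1: F4 above C4
  R3 @ bar1.2: F4 above C4
  R3 @ bar1.3: F4 above C4
  R2 @ bar2.0: F4/C4 P4 -> G4/G4 P1 similar
  R1 @ bar3.0: C4/G4 P5 -> A3/E4 P5 similar
  R3 @ bar3.0: E4 above C4
  R4 @ bar3.0: F3/E4 M7 untreated
  R3 @ bar3.1: E4 above C4
  R3 @ bar3.2: E4 above C4
  R3 @ bar3.3: E4 above C4
  R2 @ bar4.0: F3/E4 M7 -> G3/G4 P8 similar
  R2 @ bar4.0: F3/C4 P5 -> G3/G4 P8 similar
  R2 @ bar4.0: E4/C4 M3 -> G4/G4 P1 similar
  R8 @ bar4.0: penult P8 not 3rd/6th
  R8 @ bar4.0: penult P8 not 3rd/6th
  R1 @ bar5.0: G4/G4 P1 -> C5/C5 P1 similar
  R2 @ bar5.0: G3/E4 M6 -> A3/A4 P8 similar
  R6 @ bar5.3: closes on m3
  R6 @ bar5.3: closes on m3

No (26 violations)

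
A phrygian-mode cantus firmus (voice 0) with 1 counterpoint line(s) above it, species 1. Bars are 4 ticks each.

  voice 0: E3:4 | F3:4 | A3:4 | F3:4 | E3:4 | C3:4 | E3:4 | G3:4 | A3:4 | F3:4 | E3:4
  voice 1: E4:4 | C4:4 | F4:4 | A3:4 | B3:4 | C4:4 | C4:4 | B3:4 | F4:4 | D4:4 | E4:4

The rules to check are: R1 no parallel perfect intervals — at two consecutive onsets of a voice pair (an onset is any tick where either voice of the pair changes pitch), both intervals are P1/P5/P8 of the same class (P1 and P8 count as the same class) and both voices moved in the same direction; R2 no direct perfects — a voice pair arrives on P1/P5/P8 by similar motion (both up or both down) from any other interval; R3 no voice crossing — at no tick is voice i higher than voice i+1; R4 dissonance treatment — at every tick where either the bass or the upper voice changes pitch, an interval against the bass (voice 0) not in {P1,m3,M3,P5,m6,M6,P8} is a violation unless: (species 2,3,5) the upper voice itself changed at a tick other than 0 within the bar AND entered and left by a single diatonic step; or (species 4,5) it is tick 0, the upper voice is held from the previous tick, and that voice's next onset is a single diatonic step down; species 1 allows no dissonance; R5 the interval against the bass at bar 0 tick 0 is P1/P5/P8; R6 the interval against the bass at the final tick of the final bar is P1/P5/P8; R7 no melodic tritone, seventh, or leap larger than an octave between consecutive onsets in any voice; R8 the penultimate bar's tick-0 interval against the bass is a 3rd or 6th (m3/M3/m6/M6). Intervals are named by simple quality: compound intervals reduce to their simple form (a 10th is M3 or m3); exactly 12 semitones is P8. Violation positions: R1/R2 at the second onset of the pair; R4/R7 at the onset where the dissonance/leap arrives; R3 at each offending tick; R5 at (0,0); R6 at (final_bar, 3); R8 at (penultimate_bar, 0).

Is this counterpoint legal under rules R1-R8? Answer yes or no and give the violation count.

No (1 violations)

bar 0: v0=E3 v1=E4 (P8)
bar 1: v0=F3 v1=C4 (P5)
bar 2: v0=A3 v1=F4 (m6)
bar 3: v0=F3 v1=A3 (M3)
bar 4: v0=E3 v1=B3 (P5)
bar 5: v0=C3 v1=C4 (P8)
bar 6: v0=E3 v1=C4 (m6)
bar 7: v0=G3 v1=B3 (M3)
bar 8: v0=A3 v1=F4 (m6)
bar 9: v0=F3 v1=D4 (M6)
bar 10: v0=E3 v1=E4 (P8)
  R7 @ bar8.0: B3->F4 leap 6st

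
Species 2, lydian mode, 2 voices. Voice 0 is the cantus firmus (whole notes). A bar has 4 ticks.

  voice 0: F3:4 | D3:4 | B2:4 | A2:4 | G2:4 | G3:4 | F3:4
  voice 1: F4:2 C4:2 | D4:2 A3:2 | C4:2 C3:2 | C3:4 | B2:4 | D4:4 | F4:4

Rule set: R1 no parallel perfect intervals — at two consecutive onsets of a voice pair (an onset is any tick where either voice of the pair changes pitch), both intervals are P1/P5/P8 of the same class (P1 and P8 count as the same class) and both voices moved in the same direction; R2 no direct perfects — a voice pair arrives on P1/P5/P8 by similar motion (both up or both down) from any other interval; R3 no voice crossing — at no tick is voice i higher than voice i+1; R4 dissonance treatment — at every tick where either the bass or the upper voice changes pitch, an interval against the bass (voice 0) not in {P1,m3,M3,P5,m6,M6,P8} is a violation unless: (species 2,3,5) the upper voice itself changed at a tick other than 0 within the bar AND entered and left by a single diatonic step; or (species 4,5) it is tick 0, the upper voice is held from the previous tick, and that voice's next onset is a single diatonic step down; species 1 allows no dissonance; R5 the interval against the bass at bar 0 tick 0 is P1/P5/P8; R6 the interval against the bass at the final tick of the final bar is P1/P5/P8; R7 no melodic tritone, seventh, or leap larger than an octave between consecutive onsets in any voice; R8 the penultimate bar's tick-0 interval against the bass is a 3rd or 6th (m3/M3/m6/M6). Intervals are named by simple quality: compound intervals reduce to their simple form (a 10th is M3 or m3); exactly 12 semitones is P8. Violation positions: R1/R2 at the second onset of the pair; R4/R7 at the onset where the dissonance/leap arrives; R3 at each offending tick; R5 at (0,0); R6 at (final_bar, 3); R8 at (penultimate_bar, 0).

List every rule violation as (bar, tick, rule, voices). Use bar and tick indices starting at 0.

(2, 0, R4, (0, 1))
(2, 2, R4, (0, 1))
(5, 0, R2, (0, 1))
(5, 0, R7, (1,))
(5, 0, R8, (0, 1))

bar 0: v0=F3 v1=F4 downbeat P8
bar 1: v0=D3 v1=D4 downbeat P8
bar 2: v0=B2 v1=C4 downbeat m2
bar 3: v0=A2 v1=C3 downbeat m3
bar 4: v0=G2 v1=B2 downbeat M3
bar 5: v0=G3 v1=D4 downbeat P5
bar 6: v0=F3 v1=F4 downbeat P8
  -> R4 @ bar 2 tick 0 v(0, 1): B2/C4 m2 untreated
  -> R4 @ bar 2 tick 2 v(0, 1): B2/C3 m2 untreated
  -> R2 @ bar 5 tick 0 v(0, 1): G2/B2 M3 -> G3/D4 P5 similar
  -> R7 @ bar 5 tick 0 v(1,): B2->D4 leap 15st
  -> R8 @ bar 5 tick 0 v(0, 1): penult P5 not 3rd/6th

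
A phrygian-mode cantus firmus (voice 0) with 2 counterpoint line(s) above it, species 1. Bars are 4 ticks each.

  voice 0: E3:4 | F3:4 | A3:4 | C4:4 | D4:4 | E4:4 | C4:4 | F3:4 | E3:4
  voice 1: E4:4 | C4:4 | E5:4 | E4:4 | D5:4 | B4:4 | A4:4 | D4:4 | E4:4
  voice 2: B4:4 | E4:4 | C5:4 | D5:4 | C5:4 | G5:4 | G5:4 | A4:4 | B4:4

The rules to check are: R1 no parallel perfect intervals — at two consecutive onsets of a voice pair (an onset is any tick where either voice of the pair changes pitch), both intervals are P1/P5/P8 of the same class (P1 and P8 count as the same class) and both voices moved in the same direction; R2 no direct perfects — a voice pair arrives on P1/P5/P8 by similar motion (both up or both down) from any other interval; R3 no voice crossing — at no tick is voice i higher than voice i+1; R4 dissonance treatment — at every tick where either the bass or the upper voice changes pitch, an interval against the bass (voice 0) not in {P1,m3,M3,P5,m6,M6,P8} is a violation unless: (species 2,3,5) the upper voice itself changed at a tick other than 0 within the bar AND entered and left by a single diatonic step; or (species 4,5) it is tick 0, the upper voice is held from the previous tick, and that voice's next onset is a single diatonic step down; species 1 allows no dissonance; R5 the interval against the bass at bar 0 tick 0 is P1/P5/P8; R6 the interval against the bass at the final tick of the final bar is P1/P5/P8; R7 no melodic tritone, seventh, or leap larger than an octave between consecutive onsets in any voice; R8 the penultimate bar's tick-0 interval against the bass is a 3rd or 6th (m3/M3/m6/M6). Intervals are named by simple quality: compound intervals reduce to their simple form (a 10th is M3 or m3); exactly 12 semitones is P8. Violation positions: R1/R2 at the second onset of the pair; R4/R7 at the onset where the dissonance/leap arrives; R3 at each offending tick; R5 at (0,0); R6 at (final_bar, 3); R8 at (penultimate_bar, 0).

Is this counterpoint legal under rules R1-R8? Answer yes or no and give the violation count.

No (18 violations)

bar 0: v0=E3 v1=E4 v2=B4 (P5)
bar 1: v0=F3 v1=C4 v2=E4 (M7)
bar 2: v0=A3 v1=E5 v2=C5 (m3)
bar 3: v0=C4 v1=E4 v2=D5 (M2)
bar 4: v0=D4 v1=D5 v2=C5 (m7)
bar 5: v0=E4 v1=B4 v2=G5 (m3)
bar 6: v0=C4 v1=A4 v2=G5 (P5)
bar 7: v0=F3 v1=D4 v2=A4 (M3)
bar 8: v0=E3 v1=E4 v2=B4 (P5)
  R4 @ bar1.0: F3/E4 M7 untreated
  R1 @ bar2.0: F3/C4 P5 -> A3/E5 P5 similar
  R3 @ bar2.0: E5 above C5
  R7 @ bar2.0: C4->E5 leap 16st
  R3 @ bar2.1: E5 above C5
  R3 @ bar2.2: E5 above C5
  R3 @ bar2.3: E5 above C5
  R4 @ bar3.0: C4/D5 M2 untreated
  R2 @ bar4.0: C4/E4 M3 -> D4/D5 P8 similar
  R3 @ bar4.0: D5 above C5
  R4 @ bar4.0: D4/C5 m7 untreated
  R7 @ bar4.0: E4->D5 leap 10st
  R3 @ bar4.1: D5 above C5
  R3 @ bar4.2: D5 above C5
  R3 @ bar4.3: D5 above C5
  R2 @ bar7.0: A4/G5 m7 -> D4/A4 P5 similar
  R7 @ bar7.0: G5->A4 leap 10st
  R1 @ bar8.0: D4/A4 P5 -> E4/B4 P5 similar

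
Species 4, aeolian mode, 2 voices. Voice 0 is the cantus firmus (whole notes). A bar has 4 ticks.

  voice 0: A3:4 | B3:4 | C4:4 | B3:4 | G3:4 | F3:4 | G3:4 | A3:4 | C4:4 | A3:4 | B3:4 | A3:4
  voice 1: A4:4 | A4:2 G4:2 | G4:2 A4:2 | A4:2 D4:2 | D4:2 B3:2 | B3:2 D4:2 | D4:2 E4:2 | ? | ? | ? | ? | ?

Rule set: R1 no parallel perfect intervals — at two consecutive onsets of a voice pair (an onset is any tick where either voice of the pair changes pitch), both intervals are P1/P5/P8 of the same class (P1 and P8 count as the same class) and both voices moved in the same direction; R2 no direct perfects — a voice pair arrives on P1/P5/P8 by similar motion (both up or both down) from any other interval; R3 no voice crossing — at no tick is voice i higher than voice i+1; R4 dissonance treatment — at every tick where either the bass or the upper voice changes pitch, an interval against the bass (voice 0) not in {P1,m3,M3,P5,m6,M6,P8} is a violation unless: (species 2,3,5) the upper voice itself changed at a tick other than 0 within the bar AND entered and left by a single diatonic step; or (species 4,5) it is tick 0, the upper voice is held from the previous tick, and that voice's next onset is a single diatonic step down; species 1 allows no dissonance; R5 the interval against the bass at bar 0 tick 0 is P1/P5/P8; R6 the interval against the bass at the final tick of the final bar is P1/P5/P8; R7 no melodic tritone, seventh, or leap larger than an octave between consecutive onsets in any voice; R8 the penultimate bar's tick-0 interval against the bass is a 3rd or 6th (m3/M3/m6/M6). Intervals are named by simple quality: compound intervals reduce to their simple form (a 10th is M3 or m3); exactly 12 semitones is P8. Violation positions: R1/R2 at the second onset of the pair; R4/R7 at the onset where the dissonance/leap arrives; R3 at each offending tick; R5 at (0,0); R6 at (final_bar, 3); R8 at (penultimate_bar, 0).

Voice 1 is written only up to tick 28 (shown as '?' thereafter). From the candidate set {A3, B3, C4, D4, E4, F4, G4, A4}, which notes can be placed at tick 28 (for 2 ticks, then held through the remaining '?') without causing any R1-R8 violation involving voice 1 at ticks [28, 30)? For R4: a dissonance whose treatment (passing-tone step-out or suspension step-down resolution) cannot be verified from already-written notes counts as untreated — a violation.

{A3, C4, E4, F4}

A3: legal
B3: violates R4
C4: legal
D4: violates R4
E4: legal
F4: legal
G4: violates R4
A4: violates R2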